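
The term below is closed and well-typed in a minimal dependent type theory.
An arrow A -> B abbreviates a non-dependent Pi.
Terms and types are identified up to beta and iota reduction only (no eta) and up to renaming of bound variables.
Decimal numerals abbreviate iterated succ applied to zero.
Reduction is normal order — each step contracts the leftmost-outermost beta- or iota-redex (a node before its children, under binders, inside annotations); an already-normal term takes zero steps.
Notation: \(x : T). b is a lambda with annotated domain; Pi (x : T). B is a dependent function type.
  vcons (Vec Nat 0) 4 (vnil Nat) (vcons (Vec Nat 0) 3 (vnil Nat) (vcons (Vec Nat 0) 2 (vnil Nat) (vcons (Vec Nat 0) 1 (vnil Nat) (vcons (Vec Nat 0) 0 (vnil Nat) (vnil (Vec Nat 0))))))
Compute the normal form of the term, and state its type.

normal form:
  vcons (Vec Nat 0) 4 (vnil Nat) (vcons (Vec Nat 0) 3 (vnil Nat) (vcons (Vec Nat 0) 2 (vnil Nat) (vcons (Vec Nat 0) 1 (vnil Nat) (vcons (Vec Nat 0) 0 (vnil Nat) (vnil (Vec Nat 0))))))
inferred type:
  Vec (Vec Nat 0) 5


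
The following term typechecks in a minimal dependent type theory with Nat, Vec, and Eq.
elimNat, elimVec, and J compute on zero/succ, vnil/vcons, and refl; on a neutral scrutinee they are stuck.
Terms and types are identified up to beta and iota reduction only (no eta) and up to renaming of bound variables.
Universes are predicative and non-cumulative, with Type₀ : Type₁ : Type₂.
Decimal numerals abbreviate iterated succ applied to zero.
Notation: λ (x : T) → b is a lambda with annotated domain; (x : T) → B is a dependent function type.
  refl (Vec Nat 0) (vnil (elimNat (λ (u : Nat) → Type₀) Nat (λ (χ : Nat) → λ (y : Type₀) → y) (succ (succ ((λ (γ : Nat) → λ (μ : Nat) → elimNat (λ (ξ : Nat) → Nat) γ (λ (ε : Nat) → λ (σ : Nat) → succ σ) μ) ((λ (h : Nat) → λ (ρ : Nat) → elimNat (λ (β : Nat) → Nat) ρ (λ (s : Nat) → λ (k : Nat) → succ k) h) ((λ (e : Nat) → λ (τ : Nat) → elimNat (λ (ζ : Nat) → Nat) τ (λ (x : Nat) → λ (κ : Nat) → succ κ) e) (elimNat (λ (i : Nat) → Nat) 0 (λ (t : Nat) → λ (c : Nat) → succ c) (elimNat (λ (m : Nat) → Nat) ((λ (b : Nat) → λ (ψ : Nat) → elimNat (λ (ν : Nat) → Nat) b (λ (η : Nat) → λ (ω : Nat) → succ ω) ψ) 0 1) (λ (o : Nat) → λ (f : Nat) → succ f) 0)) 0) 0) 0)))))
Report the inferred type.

the term's type:
  Eq (Vec Nat 0) (vnil Nat) (vnil Nat)


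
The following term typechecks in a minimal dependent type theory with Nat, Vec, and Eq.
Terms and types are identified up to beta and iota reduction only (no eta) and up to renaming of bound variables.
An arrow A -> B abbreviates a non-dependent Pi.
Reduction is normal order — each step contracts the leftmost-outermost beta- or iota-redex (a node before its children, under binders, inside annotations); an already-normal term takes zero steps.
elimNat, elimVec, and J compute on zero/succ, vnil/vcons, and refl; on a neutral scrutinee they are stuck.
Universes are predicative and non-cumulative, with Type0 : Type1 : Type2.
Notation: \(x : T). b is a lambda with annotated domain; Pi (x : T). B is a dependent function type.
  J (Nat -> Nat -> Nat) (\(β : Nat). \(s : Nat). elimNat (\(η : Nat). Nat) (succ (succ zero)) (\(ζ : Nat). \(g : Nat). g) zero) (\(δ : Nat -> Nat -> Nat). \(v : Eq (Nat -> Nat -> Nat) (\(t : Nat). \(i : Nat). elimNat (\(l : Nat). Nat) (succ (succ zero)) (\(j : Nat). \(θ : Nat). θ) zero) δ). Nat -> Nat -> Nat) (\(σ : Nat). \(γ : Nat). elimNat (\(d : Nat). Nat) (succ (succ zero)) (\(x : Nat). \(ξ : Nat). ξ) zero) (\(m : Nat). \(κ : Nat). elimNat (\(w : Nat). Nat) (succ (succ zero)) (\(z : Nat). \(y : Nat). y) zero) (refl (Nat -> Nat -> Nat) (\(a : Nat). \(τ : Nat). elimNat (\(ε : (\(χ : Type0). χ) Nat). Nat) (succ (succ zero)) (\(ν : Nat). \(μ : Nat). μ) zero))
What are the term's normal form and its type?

reduced normal form:
  \(β : Nat). \(s : Nat). succ (succ zero)
inferred type:
  Nat -> Nat -> Nat
observation: 2 normal-order steps separate the term from its normal form.


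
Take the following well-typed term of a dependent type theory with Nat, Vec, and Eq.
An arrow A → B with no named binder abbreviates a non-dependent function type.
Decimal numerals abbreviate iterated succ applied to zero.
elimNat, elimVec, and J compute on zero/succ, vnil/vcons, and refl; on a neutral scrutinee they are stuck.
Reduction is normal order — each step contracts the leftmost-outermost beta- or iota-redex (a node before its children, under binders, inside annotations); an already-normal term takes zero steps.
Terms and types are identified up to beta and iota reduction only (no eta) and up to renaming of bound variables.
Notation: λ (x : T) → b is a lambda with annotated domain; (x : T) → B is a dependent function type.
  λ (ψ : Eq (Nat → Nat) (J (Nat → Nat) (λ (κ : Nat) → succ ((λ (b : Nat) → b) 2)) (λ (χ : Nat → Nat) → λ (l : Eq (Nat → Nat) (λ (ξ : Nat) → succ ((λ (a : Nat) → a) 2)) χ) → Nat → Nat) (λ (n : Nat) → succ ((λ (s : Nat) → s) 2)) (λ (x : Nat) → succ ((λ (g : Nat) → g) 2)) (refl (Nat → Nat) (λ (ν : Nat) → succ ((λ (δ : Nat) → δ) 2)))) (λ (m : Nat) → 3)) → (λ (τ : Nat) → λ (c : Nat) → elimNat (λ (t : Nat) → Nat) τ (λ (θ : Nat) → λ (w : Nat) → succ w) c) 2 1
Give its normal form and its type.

normal form:
  λ (ψ : Eq (Nat → Nat) (λ (κ : Nat) → 3) (λ (b : Nat) → 3)) → 3
type:
  Eq (Nat → Nat) (λ (ψ : Nat) → 3) (λ (κ : Nat) → 3) → Nat
observation: contracting a J iota-redex first, the term normalizes in 8 steps.


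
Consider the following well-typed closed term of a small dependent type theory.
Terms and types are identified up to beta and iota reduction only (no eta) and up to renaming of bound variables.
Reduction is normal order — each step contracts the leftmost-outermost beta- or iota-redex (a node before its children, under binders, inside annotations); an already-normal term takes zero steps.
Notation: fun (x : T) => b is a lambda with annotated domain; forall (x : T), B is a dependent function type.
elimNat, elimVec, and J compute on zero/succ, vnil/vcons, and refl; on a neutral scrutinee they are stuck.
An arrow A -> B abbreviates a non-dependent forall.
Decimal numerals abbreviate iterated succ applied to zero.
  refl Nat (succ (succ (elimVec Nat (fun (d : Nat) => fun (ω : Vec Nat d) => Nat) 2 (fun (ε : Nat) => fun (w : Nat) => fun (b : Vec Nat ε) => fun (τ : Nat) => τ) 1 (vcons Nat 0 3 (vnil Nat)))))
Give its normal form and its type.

normal form:
  refl Nat 4
inferred type:
  Eq Nat 4 4


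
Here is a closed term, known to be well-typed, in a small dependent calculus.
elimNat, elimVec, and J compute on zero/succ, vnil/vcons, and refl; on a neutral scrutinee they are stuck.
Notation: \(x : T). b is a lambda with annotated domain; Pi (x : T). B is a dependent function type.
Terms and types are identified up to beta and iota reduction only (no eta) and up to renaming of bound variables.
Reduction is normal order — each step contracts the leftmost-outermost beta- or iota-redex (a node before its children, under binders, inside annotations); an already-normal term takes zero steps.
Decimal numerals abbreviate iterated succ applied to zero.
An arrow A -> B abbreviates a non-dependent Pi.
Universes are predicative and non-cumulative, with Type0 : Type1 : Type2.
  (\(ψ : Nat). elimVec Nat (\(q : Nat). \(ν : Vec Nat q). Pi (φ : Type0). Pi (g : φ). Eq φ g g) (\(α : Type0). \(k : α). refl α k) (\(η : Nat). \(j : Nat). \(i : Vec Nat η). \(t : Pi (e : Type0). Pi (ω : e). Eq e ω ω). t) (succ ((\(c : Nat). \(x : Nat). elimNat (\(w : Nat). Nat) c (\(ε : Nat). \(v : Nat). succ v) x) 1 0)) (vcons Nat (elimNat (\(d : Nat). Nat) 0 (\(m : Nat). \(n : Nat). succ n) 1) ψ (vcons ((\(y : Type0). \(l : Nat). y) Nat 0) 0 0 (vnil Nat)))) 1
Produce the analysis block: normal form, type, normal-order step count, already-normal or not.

reduced normal form:
  \(ψ : Type0). \(q : ψ). refl ψ q
type:
  Pi (ψ : Type0). Pi (q : ψ). Eq ψ q q
steps to reach normal form (normal order): 12
started in normal form: no
first redex: a beta-redex


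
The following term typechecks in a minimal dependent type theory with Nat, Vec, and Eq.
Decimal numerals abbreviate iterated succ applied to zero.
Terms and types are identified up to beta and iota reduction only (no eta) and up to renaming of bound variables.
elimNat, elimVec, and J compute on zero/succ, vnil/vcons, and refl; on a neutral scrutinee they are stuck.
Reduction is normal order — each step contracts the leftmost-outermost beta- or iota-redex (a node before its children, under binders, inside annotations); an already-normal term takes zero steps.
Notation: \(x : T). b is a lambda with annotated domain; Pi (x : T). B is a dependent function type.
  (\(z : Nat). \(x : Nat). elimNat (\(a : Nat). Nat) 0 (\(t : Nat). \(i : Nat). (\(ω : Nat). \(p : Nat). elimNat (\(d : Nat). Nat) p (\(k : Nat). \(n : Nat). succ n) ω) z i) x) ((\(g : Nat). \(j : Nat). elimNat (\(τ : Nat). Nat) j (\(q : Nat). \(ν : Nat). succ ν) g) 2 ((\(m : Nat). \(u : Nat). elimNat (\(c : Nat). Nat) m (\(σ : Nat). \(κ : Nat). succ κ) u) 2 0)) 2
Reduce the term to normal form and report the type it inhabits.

reduced normal form:
  8
inferred type:
  Nat


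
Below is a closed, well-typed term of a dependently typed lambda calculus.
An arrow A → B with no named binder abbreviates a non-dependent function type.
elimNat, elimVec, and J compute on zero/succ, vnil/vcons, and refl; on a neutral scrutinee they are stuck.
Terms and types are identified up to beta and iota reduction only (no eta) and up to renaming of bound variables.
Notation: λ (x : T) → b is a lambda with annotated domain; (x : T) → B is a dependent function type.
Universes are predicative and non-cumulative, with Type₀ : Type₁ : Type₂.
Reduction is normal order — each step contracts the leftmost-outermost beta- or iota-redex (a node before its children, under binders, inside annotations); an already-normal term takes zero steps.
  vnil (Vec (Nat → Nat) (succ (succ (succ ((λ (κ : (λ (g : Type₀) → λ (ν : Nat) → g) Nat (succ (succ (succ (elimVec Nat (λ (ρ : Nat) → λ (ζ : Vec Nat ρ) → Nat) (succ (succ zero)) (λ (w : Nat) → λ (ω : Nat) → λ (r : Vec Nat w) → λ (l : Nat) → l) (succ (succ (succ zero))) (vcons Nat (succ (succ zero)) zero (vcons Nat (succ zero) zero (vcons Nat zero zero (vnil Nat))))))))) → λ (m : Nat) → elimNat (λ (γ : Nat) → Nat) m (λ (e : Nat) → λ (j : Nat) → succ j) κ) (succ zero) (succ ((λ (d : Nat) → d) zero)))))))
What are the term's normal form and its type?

resulting normal form:
  vnil (Vec (Nat → Nat) (succ (succ (succ (succ (succ zero))))))
type:
  Vec (Vec (Nat → Nat) (succ (succ (succ (succ (succ zero)))))) zero


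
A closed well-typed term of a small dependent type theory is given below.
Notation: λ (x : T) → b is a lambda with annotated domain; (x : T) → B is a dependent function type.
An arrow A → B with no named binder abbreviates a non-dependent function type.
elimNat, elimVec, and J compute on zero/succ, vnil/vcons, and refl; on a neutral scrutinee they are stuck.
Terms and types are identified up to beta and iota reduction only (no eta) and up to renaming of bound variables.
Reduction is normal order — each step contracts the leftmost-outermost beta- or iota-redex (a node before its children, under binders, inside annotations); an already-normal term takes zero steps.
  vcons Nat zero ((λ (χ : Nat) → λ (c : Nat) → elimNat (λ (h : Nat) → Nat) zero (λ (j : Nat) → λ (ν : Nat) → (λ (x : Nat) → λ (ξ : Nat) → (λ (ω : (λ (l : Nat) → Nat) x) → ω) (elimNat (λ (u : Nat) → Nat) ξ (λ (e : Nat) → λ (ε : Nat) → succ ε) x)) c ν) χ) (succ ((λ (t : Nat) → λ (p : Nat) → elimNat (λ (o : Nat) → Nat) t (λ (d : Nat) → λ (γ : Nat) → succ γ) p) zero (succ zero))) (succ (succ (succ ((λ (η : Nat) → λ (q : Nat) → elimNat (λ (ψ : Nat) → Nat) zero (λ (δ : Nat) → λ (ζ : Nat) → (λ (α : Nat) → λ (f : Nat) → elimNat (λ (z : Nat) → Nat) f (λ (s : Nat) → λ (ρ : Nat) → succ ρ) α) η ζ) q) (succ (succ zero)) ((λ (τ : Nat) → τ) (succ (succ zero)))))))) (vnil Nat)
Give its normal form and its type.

normal form:
  vcons Nat zero (succ (succ (succ (succ (succ (succ (succ (succ (succ (succ (succ (succ (succ (succ zero)))))))))))))) (vnil Nat)
type:
  Vec Nat (succ zero)
observation: 103 normal-order steps separate the term from its normal form.


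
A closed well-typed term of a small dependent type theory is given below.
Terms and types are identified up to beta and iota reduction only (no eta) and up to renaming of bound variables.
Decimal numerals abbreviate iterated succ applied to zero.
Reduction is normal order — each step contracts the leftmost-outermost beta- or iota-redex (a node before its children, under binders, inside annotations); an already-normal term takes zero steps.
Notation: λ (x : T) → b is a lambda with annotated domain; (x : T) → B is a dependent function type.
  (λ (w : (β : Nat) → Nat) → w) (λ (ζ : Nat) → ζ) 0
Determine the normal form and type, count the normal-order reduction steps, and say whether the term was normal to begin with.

resulting normal form:
  0
inferred type:
  Nat
normal-order step count: 2
already normal: no
first redex: a beta-redex


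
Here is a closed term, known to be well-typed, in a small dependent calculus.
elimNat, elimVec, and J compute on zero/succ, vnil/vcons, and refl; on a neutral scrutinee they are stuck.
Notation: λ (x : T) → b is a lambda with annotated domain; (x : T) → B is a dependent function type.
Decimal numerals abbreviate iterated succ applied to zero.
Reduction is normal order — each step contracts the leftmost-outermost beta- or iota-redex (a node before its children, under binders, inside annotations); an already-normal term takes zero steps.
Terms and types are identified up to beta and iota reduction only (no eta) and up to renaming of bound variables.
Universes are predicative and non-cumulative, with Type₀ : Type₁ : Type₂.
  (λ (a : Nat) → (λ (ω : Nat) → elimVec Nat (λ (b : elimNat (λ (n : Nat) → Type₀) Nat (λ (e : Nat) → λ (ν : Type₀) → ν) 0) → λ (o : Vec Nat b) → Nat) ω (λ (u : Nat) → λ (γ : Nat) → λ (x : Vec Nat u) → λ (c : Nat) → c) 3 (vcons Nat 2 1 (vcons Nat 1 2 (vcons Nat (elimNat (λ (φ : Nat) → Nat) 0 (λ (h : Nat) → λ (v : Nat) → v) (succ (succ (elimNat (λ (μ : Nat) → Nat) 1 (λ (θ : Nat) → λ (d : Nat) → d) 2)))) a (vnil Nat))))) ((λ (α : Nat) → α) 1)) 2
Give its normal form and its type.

resulting normal form:
  1
type:
  Nat


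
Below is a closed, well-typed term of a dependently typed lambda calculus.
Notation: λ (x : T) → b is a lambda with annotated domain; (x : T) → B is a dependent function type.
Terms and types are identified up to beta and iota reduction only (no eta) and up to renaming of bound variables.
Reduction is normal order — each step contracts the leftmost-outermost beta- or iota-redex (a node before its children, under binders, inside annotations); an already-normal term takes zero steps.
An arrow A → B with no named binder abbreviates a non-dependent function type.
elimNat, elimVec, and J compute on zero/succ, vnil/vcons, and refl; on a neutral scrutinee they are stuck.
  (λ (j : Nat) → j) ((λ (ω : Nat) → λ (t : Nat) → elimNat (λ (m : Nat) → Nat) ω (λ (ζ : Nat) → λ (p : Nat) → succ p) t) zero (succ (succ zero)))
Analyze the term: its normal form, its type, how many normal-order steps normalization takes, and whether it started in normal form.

reduced normal form:
  succ (succ zero)
the term's type:
  Nat
reduction steps (normal order): 10
term was already normal: no
first contracted redex: a beta-redex


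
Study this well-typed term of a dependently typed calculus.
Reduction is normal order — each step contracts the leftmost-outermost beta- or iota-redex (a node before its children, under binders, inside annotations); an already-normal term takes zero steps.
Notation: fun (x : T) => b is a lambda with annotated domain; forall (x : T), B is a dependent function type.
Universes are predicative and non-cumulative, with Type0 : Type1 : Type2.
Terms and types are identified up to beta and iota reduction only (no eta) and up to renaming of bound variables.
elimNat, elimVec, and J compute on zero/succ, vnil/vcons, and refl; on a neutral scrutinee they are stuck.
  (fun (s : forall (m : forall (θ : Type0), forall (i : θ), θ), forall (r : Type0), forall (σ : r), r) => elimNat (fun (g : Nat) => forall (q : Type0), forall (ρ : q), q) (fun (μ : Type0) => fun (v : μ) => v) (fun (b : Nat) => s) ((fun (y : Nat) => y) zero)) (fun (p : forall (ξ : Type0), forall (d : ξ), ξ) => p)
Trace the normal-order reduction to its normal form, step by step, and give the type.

reduction (normal order):
  (fun (s : forall (m : forall (θ : Type0), forall (i : θ), θ), forall (r : Type0), forall (σ : r), r) => elimNat (fun (g : Nat) => forall (q : Type0), forall (ρ : q), q) (fun (μ : Type0) => fun (v : μ) => v) (fun (b : Nat) => s) ((fun (y : Nat) => y) zero)) (fun (p : forall (ξ : Type0), forall (d : ξ), ξ) => p)
  ~> elimNat (fun (s : Nat) => forall (m : Type0), forall (θ : m), m) (fun (i : Type0) => fun (r : i) => r) (fun (σ : Nat) => fun (g : forall (q : Type0), forall (ρ : q), q) => g) ((fun (μ : Nat) => μ) zero)
  ~> elimNat (fun (s : Nat) => forall (m : Type0), forall (θ : m), m) (fun (i : Type0) => fun (r : i) => r) (fun (σ : Nat) => fun (g : forall (q : Type0), forall (ρ : q), q) => g) zero
  ~> fun (s : Type0) => fun (m : s) => m
inferred type:
  forall (s : Type0), forall (m : s), s


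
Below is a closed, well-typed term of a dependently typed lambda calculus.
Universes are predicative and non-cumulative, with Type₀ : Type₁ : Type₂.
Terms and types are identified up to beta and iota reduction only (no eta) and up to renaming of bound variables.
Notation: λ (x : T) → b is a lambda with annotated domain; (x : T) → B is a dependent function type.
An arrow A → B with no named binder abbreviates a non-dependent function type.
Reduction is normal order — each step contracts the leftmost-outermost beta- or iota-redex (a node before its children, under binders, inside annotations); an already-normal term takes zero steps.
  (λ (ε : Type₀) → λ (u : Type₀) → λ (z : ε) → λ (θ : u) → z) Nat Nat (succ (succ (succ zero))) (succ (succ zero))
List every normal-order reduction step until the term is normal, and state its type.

normal-order reduction sequence:
  (λ (ε : Type₀) → λ (u : Type₀) → λ (z : ε) → λ (θ : u) → z) Nat Nat (succ (succ (succ zero))) (succ (succ zero))
  ~> (λ (ε : Type₀) → λ (u : Nat) → λ (z : ε) → u) Nat (succ (succ (succ zero))) (succ (succ zero))
  ~> (λ (ε : Nat) → λ (u : Nat) → ε) (succ (succ (succ zero))) (succ (succ zero))
  ~> (λ (ε : Nat) → succ (succ (succ zero))) (succ (succ zero))
  ~> succ (succ (succ zero))
type:
  Nat


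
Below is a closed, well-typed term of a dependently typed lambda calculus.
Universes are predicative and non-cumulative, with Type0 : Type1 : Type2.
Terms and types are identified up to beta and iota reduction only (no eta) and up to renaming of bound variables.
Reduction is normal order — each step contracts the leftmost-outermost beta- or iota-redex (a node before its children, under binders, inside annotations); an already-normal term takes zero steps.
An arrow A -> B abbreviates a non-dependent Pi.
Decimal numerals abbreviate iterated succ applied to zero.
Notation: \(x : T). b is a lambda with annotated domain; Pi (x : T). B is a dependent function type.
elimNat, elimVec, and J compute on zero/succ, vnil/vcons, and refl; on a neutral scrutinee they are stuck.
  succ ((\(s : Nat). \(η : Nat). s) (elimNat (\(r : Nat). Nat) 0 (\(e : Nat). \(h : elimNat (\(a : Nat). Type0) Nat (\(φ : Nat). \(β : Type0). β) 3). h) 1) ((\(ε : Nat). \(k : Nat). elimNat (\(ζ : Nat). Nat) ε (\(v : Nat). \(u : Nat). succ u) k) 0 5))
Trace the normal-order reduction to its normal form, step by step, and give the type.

normal-order reduction:
  succ ((\(s : Nat). \(η : Nat). s) (elimNat (\(r : Nat). Nat) 0 (\(e : Nat). \(h : elimNat (\(a : Nat). Type0) Nat (\(φ : Nat). \(β : Type0). β) 3). h) 1) ((\(ε : Nat). \(k : Nat). elimNat (\(ζ : Nat). Nat) ε (\(v : Nat). \(u : Nat). succ u) k) 0 5))
  ~> succ ((\(s : Nat). elimNat (\(η : Nat). Nat) 0 (\(r : Nat). \(e : elimNat (\(h : Nat). Type0) Nat (\(a : Nat). \(φ : Type0). φ) 3). e) 1) ((\(β : Nat). \(ε : Nat). elimNat (\(k : Nat). Nat) β (\(ζ : Nat). \(v : Nat). succ v) ε) 0 5))
  ~> succ (elimNat (\(s : Nat). Nat) 0 (\(η : Nat). \(r : elimNat (\(e : Nat). Type0) Nat (\(h : Nat). \(a : Type0). a) 3). r) 1)
  ~> succ ((\(s : Nat). \(η : elimNat (\(r : Nat). Type0) Nat (\(e : Nat). \(h : Type0). h) 3). η) 0 (elimNat (\(a : Nat). Nat) 0 (\(φ : Nat). \(β : elimNat (\(ε : Nat). Type0) Nat (\(k : Nat). \(ζ : Type0). ζ) 3). β) 0))
  ~> succ ((\(s : elimNat (\(η : Nat). Type0) Nat (\(r : Nat). \(e : Type0). e) 3). s) (elimNat (\(h : Nat). Nat) 0 (\(a : Nat). \(φ : elimNat (\(β : Nat). Type0) Nat (\(ε : Nat). \(k : Type0). k) 3). φ) 0))
  ~> succ (elimNat (\(s : Nat). Nat) 0 (\(η : Nat). \(r : elimNat (\(e : Nat). Type0) Nat (\(h : Nat). \(a : Type0). a) 3). r) 0)
  ~> 1
inferred type:
  Nat


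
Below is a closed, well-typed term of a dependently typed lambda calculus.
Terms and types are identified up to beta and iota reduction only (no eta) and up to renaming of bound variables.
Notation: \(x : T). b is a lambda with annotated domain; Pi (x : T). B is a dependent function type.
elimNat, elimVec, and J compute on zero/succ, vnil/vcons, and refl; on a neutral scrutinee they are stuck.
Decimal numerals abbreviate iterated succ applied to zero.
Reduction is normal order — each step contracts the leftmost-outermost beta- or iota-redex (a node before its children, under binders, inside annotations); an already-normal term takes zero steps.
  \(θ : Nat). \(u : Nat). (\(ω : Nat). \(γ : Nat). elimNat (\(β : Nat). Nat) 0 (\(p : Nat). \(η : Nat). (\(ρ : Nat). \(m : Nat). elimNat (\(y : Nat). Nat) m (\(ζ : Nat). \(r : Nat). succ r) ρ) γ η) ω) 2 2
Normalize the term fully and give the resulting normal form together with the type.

normal form:
  \(θ : Nat). \(u : Nat). 4
type:
  Pi (θ : Nat). Pi (u : Nat). Nat


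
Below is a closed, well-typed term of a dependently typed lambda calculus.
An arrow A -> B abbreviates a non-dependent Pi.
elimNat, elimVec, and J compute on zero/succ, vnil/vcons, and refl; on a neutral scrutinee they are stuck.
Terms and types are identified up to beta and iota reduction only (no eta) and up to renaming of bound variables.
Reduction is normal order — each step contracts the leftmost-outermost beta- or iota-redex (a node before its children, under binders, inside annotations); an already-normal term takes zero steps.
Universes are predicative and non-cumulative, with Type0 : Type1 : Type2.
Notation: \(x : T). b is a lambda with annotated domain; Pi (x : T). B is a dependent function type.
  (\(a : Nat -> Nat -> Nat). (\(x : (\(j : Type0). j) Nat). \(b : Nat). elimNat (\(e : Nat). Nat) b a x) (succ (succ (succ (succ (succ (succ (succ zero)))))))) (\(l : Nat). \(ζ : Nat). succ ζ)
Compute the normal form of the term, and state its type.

normal form:
  \(a : Nat). succ (succ (succ (succ (succ (succ (succ a))))))
the term's type:
  Nat -> Nat


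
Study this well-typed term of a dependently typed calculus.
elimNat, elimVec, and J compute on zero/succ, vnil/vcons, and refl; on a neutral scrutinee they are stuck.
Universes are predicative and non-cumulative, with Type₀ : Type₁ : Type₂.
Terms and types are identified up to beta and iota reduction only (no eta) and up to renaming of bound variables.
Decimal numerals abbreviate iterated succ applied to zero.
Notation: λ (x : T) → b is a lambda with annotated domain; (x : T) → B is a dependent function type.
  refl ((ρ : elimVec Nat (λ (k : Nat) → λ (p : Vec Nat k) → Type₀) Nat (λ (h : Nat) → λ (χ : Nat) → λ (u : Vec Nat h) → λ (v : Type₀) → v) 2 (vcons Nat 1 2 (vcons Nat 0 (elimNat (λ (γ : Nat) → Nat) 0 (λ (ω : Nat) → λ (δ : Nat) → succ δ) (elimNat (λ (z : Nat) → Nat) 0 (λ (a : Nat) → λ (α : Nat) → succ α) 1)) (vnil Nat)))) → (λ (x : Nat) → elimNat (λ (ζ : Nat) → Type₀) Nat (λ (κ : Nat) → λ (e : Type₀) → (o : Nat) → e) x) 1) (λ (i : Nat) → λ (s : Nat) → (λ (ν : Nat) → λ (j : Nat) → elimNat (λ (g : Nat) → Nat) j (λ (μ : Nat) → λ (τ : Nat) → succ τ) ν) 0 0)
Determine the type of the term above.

the term's type:
  Eq ((ρ : Nat) → (k : Nat) → Nat) (λ (p : Nat) → λ (h : Nat) → 0) (λ (χ : Nat) → λ (u : Nat) → 0)


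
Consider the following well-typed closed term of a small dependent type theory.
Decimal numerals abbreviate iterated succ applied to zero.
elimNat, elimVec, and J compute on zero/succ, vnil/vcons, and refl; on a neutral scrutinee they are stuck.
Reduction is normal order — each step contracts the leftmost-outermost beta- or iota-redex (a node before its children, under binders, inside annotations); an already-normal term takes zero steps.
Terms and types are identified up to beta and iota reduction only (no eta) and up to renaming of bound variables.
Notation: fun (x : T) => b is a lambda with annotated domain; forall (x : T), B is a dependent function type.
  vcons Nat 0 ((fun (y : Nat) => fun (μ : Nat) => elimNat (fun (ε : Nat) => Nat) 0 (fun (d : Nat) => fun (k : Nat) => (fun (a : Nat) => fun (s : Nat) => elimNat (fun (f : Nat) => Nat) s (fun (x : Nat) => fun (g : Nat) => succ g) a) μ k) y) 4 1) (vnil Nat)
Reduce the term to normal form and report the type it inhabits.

normal form:
  vcons Nat 0 4 (vnil Nat)
the term's type:
  Vec Nat 1
observation: contracting a beta-redex first, the term normalizes in 39 steps.


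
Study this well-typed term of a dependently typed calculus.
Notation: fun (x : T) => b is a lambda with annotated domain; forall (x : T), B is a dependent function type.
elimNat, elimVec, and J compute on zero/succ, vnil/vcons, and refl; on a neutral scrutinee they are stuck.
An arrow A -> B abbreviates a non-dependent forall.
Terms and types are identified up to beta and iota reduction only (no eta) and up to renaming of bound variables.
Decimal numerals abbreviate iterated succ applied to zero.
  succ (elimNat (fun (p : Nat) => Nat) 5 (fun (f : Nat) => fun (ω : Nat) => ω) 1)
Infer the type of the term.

type:
  Nat


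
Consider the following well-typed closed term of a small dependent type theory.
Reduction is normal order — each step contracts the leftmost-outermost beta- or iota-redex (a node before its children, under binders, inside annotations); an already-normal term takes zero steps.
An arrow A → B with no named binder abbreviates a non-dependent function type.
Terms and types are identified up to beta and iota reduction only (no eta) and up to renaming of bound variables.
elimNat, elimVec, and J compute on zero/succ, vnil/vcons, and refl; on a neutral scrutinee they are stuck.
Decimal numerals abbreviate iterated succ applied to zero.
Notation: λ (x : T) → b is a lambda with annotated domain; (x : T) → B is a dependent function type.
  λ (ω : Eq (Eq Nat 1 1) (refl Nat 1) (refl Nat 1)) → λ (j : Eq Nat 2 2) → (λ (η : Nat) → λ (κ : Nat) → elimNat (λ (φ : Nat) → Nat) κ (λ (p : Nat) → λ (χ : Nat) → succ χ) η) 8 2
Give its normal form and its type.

reduced normal form:
  λ (ω : Eq (Eq Nat 1 1) (refl Nat 1) (refl Nat 1)) → λ (j : Eq Nat 2 2) → 10
inferred type:
  Eq (Eq Nat 1 1) (refl Nat 1) (refl Nat 1) → Eq Nat 2 2 → Nat


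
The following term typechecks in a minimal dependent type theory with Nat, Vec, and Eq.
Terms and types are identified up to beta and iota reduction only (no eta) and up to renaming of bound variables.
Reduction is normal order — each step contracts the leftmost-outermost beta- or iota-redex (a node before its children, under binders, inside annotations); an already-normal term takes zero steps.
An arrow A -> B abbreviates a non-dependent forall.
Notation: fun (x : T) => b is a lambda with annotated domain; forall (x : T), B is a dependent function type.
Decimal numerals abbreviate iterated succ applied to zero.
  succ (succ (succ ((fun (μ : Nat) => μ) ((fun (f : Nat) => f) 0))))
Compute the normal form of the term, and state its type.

resulting normal form:
  3
inferred type:
  Nat


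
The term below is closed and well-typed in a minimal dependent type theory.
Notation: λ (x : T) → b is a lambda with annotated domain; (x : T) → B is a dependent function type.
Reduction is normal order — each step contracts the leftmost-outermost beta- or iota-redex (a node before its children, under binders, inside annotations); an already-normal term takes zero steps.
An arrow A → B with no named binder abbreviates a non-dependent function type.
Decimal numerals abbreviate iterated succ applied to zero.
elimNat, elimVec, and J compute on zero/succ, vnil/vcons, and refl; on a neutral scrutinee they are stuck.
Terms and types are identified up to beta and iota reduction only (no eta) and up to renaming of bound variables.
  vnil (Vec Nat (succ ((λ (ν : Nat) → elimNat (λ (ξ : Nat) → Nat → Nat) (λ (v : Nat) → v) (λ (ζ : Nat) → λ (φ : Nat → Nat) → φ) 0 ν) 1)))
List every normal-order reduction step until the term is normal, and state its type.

normal-order reduction:
  vnil (Vec Nat (succ ((λ (ν : Nat) → elimNat (λ (ξ : Nat) → Nat → Nat) (λ (v : Nat) → v) (λ (ζ : Nat) → λ (φ : Nat → Nat) → φ) 0 ν) 1)))
  ~> vnil (Vec Nat (succ (elimNat (λ (ν : Nat) → Nat → Nat) (λ (ξ : Nat) → ξ) (λ (v : Nat) → λ (ζ : Nat → Nat) → ζ) 0 1)))
  ~> vnil (Vec Nat (succ ((λ (ν : Nat) → ν) 1)))
  ~> vnil (Vec Nat 2)
type:
  Vec (Vec Nat 2) 0


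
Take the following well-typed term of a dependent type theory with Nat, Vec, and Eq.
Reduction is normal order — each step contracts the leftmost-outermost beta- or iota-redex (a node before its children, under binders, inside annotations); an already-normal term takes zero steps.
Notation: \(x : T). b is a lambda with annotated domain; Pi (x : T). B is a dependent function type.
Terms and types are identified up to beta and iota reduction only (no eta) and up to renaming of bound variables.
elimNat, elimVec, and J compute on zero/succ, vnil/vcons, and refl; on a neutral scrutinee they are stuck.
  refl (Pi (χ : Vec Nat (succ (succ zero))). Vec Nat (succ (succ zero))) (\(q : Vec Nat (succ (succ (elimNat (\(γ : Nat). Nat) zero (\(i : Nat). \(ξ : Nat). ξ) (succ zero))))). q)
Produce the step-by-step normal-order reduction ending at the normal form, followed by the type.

reduction (normal order):
  refl (Pi (χ : Vec Nat (succ (succ zero))). Vec Nat (succ (succ zero))) (\(q : Vec Nat (succ (succ (elimNat (\(γ : Nat). Nat) zero (\(i : Nat). \(ξ : Nat). ξ) (succ zero))))). q)
  ~> refl (Pi (χ : Vec Nat (succ (succ zero))). Vec Nat (succ (succ zero))) (\(q : Vec Nat (succ (succ ((\(γ : Nat). \(i : Nat). i) zero (elimNat (\(ξ : Nat). Nat) zero (\(e : Nat). \(x : Nat). x) zero))))). q)
  ~> refl (Pi (χ : Vec Nat (succ (succ zero))). Vec Nat (succ (succ zero))) (\(q : Vec Nat (succ (succ ((\(γ : Nat). γ) (elimNat (\(i : Nat). Nat) zero (\(ξ : Nat). \(e : Nat). e) zero))))). q)
  ~> refl (Pi (χ : Vec Nat (succ (succ zero))). Vec Nat (succ (succ zero))) (\(q : Vec Nat (succ (succ (elimNat (\(γ : Nat). Nat) zero (\(i : Nat). \(ξ : Nat). ξ) zero)))). q)
  ~> refl (Pi (χ : Vec Nat (succ (succ zero))). Vec Nat (succ (succ zero))) (\(q : Vec Nat (succ (succ zero))). q)
type:
  Eq (Pi (χ : Vec Nat (succ (succ zero))). Vec Nat (succ (succ zero))) (\(q : Vec Nat (succ (succ zero))). q) (\(γ : Vec Nat (succ (succ zero))). γ)


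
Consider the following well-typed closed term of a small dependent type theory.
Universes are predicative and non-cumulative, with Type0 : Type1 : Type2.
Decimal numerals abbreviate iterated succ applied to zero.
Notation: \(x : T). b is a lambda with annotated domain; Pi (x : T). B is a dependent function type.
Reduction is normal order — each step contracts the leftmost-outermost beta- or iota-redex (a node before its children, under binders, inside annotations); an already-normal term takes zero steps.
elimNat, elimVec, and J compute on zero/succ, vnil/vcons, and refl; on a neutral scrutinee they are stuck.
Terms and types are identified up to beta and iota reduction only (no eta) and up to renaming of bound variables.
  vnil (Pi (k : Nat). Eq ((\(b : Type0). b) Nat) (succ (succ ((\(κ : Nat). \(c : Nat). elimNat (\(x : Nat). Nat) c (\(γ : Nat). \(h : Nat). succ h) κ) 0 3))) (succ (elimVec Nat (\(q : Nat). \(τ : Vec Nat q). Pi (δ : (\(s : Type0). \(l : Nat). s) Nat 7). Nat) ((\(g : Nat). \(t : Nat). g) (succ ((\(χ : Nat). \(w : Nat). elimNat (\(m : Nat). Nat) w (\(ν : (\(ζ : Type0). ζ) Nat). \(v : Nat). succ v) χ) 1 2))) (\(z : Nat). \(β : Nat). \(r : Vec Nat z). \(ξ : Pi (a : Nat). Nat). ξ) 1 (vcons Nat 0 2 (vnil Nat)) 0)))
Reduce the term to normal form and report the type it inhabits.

reduced normal form:
  vnil (Pi (k : Nat). Eq Nat 5 5)
inferred type:
  Vec (Pi (k : Nat). Eq Nat 5 5) 0
observation: contracting a beta-redex first, the term normalizes in 18 steps.


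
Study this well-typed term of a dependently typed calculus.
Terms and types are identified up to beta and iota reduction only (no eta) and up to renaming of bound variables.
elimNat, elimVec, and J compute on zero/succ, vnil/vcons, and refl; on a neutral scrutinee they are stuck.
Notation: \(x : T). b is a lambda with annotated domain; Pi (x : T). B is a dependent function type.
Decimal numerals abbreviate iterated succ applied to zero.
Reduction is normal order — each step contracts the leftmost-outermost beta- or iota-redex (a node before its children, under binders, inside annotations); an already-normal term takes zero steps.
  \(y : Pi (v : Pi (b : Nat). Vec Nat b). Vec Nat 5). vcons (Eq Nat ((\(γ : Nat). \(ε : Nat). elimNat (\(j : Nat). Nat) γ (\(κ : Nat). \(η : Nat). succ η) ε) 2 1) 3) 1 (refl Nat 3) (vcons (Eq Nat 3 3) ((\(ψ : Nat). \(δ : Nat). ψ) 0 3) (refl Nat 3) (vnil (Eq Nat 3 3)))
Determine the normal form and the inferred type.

normal form:
  \(y : Pi (v : Pi (b : Nat). Vec Nat b). Vec Nat 5). vcons (Eq Nat 3 3) 1 (refl Nat 3) (vcons (Eq Nat 3 3) 0 (refl Nat 3) (vnil (Eq Nat 3 3)))
inferred type:
  Pi (y : Pi (v : Pi (b : Nat). Vec Nat b). Vec Nat 5). Vec (Eq Nat 3 3) 2


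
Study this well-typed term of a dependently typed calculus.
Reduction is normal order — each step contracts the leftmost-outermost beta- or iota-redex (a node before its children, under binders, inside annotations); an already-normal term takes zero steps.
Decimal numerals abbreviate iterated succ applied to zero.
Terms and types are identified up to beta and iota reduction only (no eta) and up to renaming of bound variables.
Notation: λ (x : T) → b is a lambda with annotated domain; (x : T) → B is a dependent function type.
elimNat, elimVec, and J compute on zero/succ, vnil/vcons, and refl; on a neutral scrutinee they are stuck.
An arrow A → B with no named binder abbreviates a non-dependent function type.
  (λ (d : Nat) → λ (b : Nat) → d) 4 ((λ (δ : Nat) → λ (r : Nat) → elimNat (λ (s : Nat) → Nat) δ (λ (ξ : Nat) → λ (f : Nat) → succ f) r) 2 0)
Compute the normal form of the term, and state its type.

normal form:
  4
inferred type:
  Nat
observation: the term reaches its normal form after 2 normal-order steps.


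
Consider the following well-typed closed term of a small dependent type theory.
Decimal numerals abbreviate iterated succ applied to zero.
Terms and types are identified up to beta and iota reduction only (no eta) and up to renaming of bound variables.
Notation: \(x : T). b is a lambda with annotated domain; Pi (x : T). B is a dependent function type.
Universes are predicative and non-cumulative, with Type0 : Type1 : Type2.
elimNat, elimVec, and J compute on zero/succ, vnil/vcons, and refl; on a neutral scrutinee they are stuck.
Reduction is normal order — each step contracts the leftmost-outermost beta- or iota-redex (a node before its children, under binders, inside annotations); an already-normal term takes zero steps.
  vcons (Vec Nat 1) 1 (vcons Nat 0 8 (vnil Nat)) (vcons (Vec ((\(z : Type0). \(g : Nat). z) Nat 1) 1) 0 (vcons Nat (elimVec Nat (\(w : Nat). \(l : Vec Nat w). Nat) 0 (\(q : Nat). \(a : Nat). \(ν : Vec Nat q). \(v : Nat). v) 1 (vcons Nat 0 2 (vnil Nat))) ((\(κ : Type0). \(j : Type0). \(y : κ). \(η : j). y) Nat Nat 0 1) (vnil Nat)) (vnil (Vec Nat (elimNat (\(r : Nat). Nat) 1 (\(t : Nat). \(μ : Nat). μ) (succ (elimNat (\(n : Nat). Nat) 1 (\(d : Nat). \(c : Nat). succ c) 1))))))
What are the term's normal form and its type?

reduced normal form:
  vcons (Vec Nat 1) 1 (vcons Nat 0 8 (vnil Nat)) (vcons (Vec Nat 1) 0 (vcons Nat 0 0 (vnil Nat)) (vnil (Vec Nat 1)))
inferred type:
  Vec (Vec Nat 1) 2


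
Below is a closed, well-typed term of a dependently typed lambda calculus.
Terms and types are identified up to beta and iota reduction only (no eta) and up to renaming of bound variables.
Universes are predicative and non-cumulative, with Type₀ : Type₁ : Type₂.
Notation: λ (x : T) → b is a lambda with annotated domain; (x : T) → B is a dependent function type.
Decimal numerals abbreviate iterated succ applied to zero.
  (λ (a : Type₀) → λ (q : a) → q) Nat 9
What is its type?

inferred type:
  Nat


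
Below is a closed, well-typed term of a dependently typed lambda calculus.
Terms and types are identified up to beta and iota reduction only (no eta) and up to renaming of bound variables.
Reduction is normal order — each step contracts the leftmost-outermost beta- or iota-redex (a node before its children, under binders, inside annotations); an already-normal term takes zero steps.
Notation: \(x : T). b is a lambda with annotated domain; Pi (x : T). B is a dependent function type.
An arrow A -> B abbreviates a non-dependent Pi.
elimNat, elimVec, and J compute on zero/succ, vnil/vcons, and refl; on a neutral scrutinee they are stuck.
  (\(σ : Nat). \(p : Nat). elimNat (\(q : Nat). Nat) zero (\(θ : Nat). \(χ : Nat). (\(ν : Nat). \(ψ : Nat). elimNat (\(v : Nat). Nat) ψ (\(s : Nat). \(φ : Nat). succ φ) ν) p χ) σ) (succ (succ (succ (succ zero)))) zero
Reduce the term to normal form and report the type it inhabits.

reduced normal form:
  zero
type:
  Nat
observation: the leftmost-outermost redex is a beta-redex, and normalization takes 27 steps.


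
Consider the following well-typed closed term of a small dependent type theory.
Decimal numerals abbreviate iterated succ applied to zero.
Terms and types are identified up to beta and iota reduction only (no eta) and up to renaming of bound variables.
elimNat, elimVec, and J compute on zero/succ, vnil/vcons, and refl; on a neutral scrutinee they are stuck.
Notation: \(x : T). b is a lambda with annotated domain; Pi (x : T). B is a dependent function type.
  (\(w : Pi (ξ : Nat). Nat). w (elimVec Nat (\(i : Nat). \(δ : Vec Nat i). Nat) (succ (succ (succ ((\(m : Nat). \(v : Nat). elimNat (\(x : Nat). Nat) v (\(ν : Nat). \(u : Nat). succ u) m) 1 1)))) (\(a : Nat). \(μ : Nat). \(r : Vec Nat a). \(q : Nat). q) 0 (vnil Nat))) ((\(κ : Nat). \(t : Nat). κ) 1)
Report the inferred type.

the term's type:
  Nat


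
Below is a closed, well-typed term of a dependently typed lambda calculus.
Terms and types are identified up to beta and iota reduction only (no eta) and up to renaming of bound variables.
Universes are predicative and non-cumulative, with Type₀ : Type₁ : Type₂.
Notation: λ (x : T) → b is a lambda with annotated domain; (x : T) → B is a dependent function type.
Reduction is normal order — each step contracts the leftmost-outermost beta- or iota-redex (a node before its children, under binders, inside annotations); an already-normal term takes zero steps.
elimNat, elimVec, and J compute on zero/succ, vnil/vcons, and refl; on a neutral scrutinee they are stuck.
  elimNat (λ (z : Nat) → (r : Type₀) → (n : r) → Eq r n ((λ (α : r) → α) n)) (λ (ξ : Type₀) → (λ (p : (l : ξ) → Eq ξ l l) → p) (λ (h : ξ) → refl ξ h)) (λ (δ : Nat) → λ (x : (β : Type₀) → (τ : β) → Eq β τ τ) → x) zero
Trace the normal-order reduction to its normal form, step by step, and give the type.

normal-order reduction sequence:
  elimNat (λ (z : Nat) → (r : Type₀) → (n : r) → Eq r n ((λ (α : r) → α) n)) (λ (ξ : Type₀) → (λ (p : (l : ξ) → Eq ξ l l) → p) (λ (h : ξ) → refl ξ h)) (λ (δ : Nat) → λ (x : (β : Type₀) → (τ : β) → Eq β τ τ) → x) zero
  ~> λ (z : Type₀) → (λ (r : (n : z) → Eq z n n) → r) (λ (α : z) → refl z α)
  ~> λ (z : Type₀) → λ (r : z) → refl z r
the term's type:
  (z : Type₀) → (r : z) → Eq z r r
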